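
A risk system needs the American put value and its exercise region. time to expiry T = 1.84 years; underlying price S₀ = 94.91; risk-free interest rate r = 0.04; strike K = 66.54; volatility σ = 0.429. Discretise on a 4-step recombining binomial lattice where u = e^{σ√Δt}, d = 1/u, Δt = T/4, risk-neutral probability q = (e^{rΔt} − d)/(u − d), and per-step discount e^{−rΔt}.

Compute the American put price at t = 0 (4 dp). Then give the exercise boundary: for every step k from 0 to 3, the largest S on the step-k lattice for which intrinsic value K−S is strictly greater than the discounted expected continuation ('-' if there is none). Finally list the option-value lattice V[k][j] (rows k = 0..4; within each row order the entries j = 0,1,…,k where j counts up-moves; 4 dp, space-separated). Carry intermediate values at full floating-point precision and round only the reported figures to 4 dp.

Δt=0.46000, u=1.33771, d=0.74754, q=0.45923, disc=e^(-rΔt)=0.98177
k=4 terminal: V=max(K-S,0) → 36.9013 13.5022 0.0000 0.0000 0.0000
k=3: j=0 S=39.6481 intr=26.8919 cont=25.6788 V=26.8919[EX]; j=1 S=70.9494 intr=0.0000 cont=7.1684 V=7.1684[hold]; j=2 S=126.9624 intr=0.0000 cont=0.0000 V=0.0000[hold]; j=3 S=227.1964 intr=0.0000 cont=0.0000 V=0.0000[hold]  S*(3)=39.6481
k=2: j=0 S=53.0378 intr=13.5022 cont=17.5090 V=17.5090[hold]; j=1 S=94.9100 intr=0.0000 cont=3.8057 V=3.8057[hold]; j=2 S=169.8393 intr=0.0000 cont=0.0000 V=0.0000[hold]  S*(2)=-
k=1: j=0 S=70.9494 intr=0.0000 cont=11.0115 V=11.0115[hold]; j=1 S=126.9624 intr=0.0000 cont=2.0205 V=2.0205[hold]  S*(1)=-
k=0: j=0 S=94.9100 intr=0.0000 cont=6.7571 V=6.7571[hold]  S*(0)=-

price = 6.7571
boundary = - - - 39.6481
tree:
6.7571
11.0115 2.0205
17.5090 3.8057 0.0000
26.8919 7.1684 0.0000 0.0000
36.9013 13.5022 0.0000 0.0000 0.0000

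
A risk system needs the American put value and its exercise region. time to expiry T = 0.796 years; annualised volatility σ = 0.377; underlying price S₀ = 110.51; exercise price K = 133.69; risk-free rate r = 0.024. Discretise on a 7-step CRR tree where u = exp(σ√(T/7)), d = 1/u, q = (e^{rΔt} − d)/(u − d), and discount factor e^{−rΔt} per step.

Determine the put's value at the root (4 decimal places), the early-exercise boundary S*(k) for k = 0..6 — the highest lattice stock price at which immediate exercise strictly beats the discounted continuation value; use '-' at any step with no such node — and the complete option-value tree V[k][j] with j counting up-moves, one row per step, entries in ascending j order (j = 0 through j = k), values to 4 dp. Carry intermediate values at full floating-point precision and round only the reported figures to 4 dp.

params: Δt=0.11371 u=1.13556 d=0.88062 q=0.47898 e^(-rΔt)=0.99727
t_7 payoffs: 88.3044 75.1650 58.2215 36.3728 8.1987 0.0000 0.0000 0.0000
t_6: node(6,0) S=51.5383 payoff=82.1517 vs cont=81.7874 → 82.1517 [stop]  node(6,1) S=66.4590 payoff=67.2310 vs cont=66.8666 → 67.2310 [stop]  node(6,2) S=85.6994 payoff=47.9906 vs cont=47.6263 → 47.9906 [stop]  node(6,3) S=110.5100 payoff=23.1800 vs cont=22.8156 → 23.1800 [stop]  node(6,4) S=142.5035 payoff=0.0000 vs cont=4.2601 → 4.2601 [wait]  node(6,5) S=183.7593 payoff=0.0000 vs cont=0.0000 → 0.0000 [wait]  node(6,6) S=236.9591 payoff=0.0000 vs cont=0.0000 → 0.0000 [wait]  ⇒ S*(6)=110.5100
t_5: node(5,0) S=58.5250 payoff=75.1650 vs cont=74.8006 → 75.1650 [stop]  node(5,1) S=75.4685 payoff=58.2215 vs cont=57.8571 → 58.2215 [stop]  node(5,2) S=97.3172 payoff=36.3728 vs cont=36.0084 → 36.3728 [stop]  node(5,3) S=125.4913 payoff=8.1987 vs cont=14.0793 → 14.0793 [wait]  node(5,4) S=161.8220 payoff=0.0000 vs cont=2.2135 → 2.2135 [wait]  node(5,5) S=208.6707 payoff=0.0000 vs cont=0.0000 → 0.0000 [wait]  ⇒ S*(5)=97.3172
t_4: node(4,0) S=66.4590 payoff=67.2310 vs cont=66.8666 → 67.2310 [stop]  node(4,1) S=85.6994 payoff=47.9906 vs cont=47.6263 → 47.9906 [stop]  node(4,2) S=110.5100 payoff=23.1800 vs cont=25.6246 → 25.6246 [wait]  node(4,3) S=142.5035 payoff=0.0000 vs cont=8.3729 → 8.3729 [wait]  node(4,4) S=183.7593 payoff=0.0000 vs cont=1.1502 → 1.1502 [wait]  ⇒ S*(4)=85.6994
t_3: node(3,0) S=75.4685 payoff=58.2215 vs cont=57.8571 → 58.2215 [stop]  node(3,1) S=97.3172 payoff=36.3728 vs cont=37.1762 → 37.1762 [wait]  node(3,2) S=125.4913 payoff=8.1987 vs cont=17.3141 → 17.3141 [wait]  node(3,3) S=161.8220 payoff=0.0000 vs cont=4.9000 → 4.9000 [wait]  ⇒ S*(3)=75.4685
t_2: node(2,0) S=85.6994 payoff=47.9906 vs cont=48.0100 → 48.0100 [wait]  node(2,1) S=110.5100 payoff=23.1800 vs cont=27.5872 → 27.5872 [wait]  node(2,2) S=142.5035 payoff=0.0000 vs cont=11.3370 → 11.3370 [wait]  ⇒ S*(2)=-
t_1: node(1,0) S=97.3172 payoff=36.3728 vs cont=38.1237 → 38.1237 [wait]  node(1,1) S=125.4913 payoff=8.1987 vs cont=19.7497 → 19.7497 [wait]  ⇒ S*(1)=-
t_0: node(0,0) S=110.5100 payoff=23.1800 vs cont=29.2430 → 29.2430 [wait]  ⇒ S*(0)=-

price = 29.2430
boundary = - - - 75.4685 85.6994 97.3172 110.5100
tree:
29.2430
38.1237 19.7497
48.0100 27.5872 11.3370
58.2215 37.1762 17.3141 4.9000
67.2310 47.9906 25.6246 8.3729 1.1502
75.1650 58.2215 36.3728 14.0793 2.2135 0.0000
82.1517 67.2310 47.9906 23.1800 4.2601 0.0000 0.0000
88.3044 75.1650 58.2215 36.3728 8.1987 0.0000 0.0000 0.0000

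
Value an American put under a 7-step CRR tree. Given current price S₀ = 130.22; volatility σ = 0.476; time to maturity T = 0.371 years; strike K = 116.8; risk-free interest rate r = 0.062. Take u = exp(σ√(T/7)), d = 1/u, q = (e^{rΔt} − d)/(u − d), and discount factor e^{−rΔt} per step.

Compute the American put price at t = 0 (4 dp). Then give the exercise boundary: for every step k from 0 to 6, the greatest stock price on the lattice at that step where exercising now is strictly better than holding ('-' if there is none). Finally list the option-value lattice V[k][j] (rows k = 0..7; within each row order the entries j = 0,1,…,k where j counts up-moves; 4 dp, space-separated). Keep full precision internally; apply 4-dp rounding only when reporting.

params: Δt=0.05300 u=1.11581 d=0.89621 q=0.48762 e^(-rΔt)=0.99672
t_7 payoffs: 56.3304 41.5129 23.0647 0.0959 0.0000 0.0000 0.0000 0.0000
t_6: node(6,0) S=67.4728 payoff=49.3272 vs cont=48.9440 → 49.3272 [stop]  node(6,1) S=84.0063 payoff=32.7937 vs cont=32.4105 → 32.7937 [stop]  node(6,2) S=104.5911 payoff=12.2089 vs cont=11.8257 → 12.2089 [stop]  node(6,3) S=130.2200 payoff=0.0000 vs cont=0.0490 → 0.0490 [wait]  node(6,4) S=162.1290 payoff=0.0000 vs cont=0.0000 → 0.0000 [wait]  node(6,5) S=201.8569 payoff=0.0000 vs cont=0.0000 → 0.0000 [wait]  node(6,6) S=251.3197 payoff=0.0000 vs cont=0.0000 → 0.0000 [wait]  ⇒ S*(6)=104.5911
t_5: node(5,0) S=75.2871 payoff=41.5129 vs cont=41.1298 → 41.5129 [stop]  node(5,1) S=93.7353 payoff=23.0647 vs cont=22.6815 → 23.0647 [stop]  node(5,2) S=116.7041 payoff=0.0959 vs cont=6.2589 → 6.2589 [wait]  node(5,3) S=145.3012 payoff=0.0000 vs cont=0.0250 → 0.0250 [wait]  node(5,4) S=180.9056 payoff=0.0000 vs cont=0.0000 → 0.0000 [wait]  node(5,5) S=225.2346 payoff=0.0000 vs cont=0.0000 → 0.0000 [wait]  ⇒ S*(5)=93.7353
t_4: node(4,0) S=84.0063 payoff=32.7937 vs cont=32.4105 → 32.7937 [stop]  node(4,1) S=104.5911 payoff=12.2089 vs cont=14.8211 → 14.8211 [wait]  node(4,2) S=130.2200 payoff=0.0000 vs cont=3.2086 → 3.2086 [wait]  node(4,3) S=162.1290 payoff=0.0000 vs cont=0.0128 → 0.0128 [wait]  node(4,4) S=201.8569 payoff=0.0000 vs cont=0.0000 → 0.0000 [wait]  ⇒ S*(4)=84.0063
t_3: node(3,0) S=93.7353 payoff=23.0647 vs cont=23.9511 → 23.9511 [wait]  node(3,1) S=116.7041 payoff=0.0959 vs cont=9.1285 → 9.1285 [wait]  node(3,2) S=145.3012 payoff=0.0000 vs cont=1.6448 → 1.6448 [wait]  node(3,3) S=180.9056 payoff=0.0000 vs cont=0.0065 → 0.0065 [wait]  ⇒ S*(3)=-
t_2: node(2,0) S=104.5911 payoff=12.2089 vs cont=16.6685 → 16.6685 [wait]  node(2,1) S=130.2200 payoff=0.0000 vs cont=5.4614 → 5.4614 [wait]  node(2,2) S=162.1290 payoff=0.0000 vs cont=0.8432 → 0.8432 [wait]  ⇒ S*(2)=-
t_1: node(1,0) S=116.7041 payoff=0.0959 vs cont=11.1669 → 11.1669 [wait]  node(1,1) S=145.3012 payoff=0.0000 vs cont=3.1989 → 3.1989 [wait]  ⇒ S*(1)=-
t_0: node(0,0) S=130.2200 payoff=0.0000 vs cont=7.2577 → 7.2577 [wait]  ⇒ S*(0)=-

price = 7.2577
boundary = - - - - 84.0063 93.7353 104.5911
tree:
7.2577
11.1669 3.1989
16.6685 5.4614 0.8432
23.9511 9.1285 1.6448 0.0065
32.7937 14.8211 3.2086 0.0128 0.0000
41.5129 23.0647 6.2589 0.0250 0.0000 0.0000
49.3272 32.7937 12.2089 0.0490 0.0000 0.0000 0.0000
56.3304 41.5129 23.0647 0.0959 0.0000 0.0000 0.0000 0.0000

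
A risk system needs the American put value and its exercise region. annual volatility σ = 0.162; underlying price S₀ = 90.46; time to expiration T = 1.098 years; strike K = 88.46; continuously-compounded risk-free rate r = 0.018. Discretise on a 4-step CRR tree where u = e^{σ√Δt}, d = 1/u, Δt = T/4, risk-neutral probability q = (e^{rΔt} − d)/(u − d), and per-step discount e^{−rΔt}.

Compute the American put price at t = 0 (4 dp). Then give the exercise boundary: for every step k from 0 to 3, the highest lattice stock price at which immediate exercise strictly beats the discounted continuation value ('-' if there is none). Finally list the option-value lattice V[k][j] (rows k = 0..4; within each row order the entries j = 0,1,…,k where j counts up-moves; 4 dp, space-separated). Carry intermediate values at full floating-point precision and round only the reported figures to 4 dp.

params: Δt=0.27450 u=1.08858 d=0.91863 q=0.50794 e^(-rΔt)=0.99507
t_4 payoffs: 24.0414 12.1232 0.0000 0.0000 0.0000
t_3: node(3,0) S=70.1250 payoff=18.3350 vs cont=17.8990 → 18.3350 [stop]  node(3,1) S=83.0989 payoff=5.3611 vs cont=5.9360 → 5.9360 [wait]  node(3,2) S=98.4732 payoff=0.0000 vs cont=0.0000 → 0.0000 [wait]  node(3,3) S=116.6918 payoff=0.0000 vs cont=0.0000 → 0.0000 [wait]  ⇒ S*(3)=70.1250
t_2: node(2,0) S=76.3368 payoff=12.1232 vs cont=11.9777 → 12.1232 [stop]  node(2,1) S=90.4600 payoff=0.0000 vs cont=2.9065 → 2.9065 [wait]  node(2,2) S=107.1961 payoff=0.0000 vs cont=0.0000 → 0.0000 [wait]  ⇒ S*(2)=76.3368
t_1: node(1,0) S=83.0989 payoff=5.3611 vs cont=7.4050 → 7.4050 [wait]  node(1,1) S=98.4732 payoff=0.0000 vs cont=1.4231 → 1.4231 [wait]  ⇒ S*(1)=-
t_0: node(0,0) S=90.4600 payoff=0.0000 vs cont=4.3450 → 4.3450 [wait]  ⇒ S*(0)=-

price = 4.3450
boundary = - - 76.3368 70.1250
tree:
4.3450
7.4050 1.4231
12.1232 2.9065 0.0000
18.3350 5.9360 0.0000 0.0000
24.0414 12.1232 0.0000 0.0000 0.0000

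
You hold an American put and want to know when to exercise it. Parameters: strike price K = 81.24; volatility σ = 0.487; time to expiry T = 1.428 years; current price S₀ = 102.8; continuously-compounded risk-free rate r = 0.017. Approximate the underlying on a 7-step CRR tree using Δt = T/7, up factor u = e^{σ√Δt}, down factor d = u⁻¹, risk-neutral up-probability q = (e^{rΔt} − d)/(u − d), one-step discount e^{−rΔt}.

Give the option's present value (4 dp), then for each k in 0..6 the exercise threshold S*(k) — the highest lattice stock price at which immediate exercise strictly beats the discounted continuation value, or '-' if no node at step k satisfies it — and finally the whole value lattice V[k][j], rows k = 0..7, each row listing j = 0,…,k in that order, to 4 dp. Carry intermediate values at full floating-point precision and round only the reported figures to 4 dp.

Δt=0.20400, u=1.24603, d=0.80255, q=0.45306, disc=e^(-rΔt)=0.99654
k=7 terminal: V=max(K-S,0) → 59.1955 47.0140 28.1013 0.0000 0.0000 0.0000 0.0000 0.0000
k=6: j=0 S=27.4681 intr=53.7719 cont=53.4907 V=53.7719[EX]; j=1 S=42.6465 intr=38.5935 cont=38.3123 V=38.5935[EX]; j=2 S=66.2122 intr=15.0278 cont=15.3164 V=15.3164[hold]; j=3 S=102.8000 intr=0.0000 cont=0.0000 V=0.0000[hold]; j=4 S=159.6056 intr=0.0000 cont=0.0000 V=0.0000[hold]; j=5 S=247.8010 intr=0.0000 cont=0.0000 V=0.0000[hold]; j=6 S=384.7318 intr=0.0000 cont=0.0000 V=0.0000[hold]  S*(6)=42.6465
k=5: j=0 S=34.2260 intr=47.0140 cont=46.7328 V=47.0140[EX]; j=1 S=53.1387 intr=28.1013 cont=27.9504 V=28.1013[EX]; j=2 S=82.5022 intr=0.0000 cont=8.3481 V=8.3481[hold]; j=3 S=128.0916 intr=0.0000 cont=0.0000 V=0.0000[hold]; j=4 S=198.8729 intr=0.0000 cont=0.0000 V=0.0000[hold]; j=5 S=308.7668 intr=0.0000 cont=0.0000 V=0.0000[hold]  S*(5)=53.1387
k=4: j=0 S=42.6465 intr=38.5935 cont=38.3123 V=38.5935[EX]; j=1 S=66.2122 intr=15.0278 cont=19.0855 V=19.0855[hold]; j=2 S=102.8000 intr=0.0000 cont=4.5501 V=4.5501[hold]; j=3 S=159.6056 intr=0.0000 cont=0.0000 V=0.0000[hold]; j=4 S=247.8010 intr=0.0000 cont=0.0000 V=0.0000[hold]  S*(4)=42.6465
k=3: j=0 S=53.1387 intr=28.1013 cont=29.6521 V=29.6521[hold]; j=1 S=82.5022 intr=0.0000 cont=12.4568 V=12.4568[hold]; j=2 S=128.0916 intr=0.0000 cont=2.4800 V=2.4800[hold]; j=3 S=198.8729 intr=0.0000 cont=0.0000 V=0.0000[hold]  S*(3)=-
k=2: j=0 S=66.2122 intr=15.0278 cont=21.7858 V=21.7858[hold]; j=1 S=102.8000 intr=0.0000 cont=7.9092 V=7.9092[hold]; j=2 S=159.6056 intr=0.0000 cont=1.3517 V=1.3517[hold]  S*(2)=-
k=1: j=0 S=82.5022 intr=0.0000 cont=15.4452 V=15.4452[hold]; j=1 S=128.0916 intr=0.0000 cont=4.9211 V=4.9211[hold]  S*(1)=-
k=0: j=0 S=102.8000 intr=0.0000 cont=10.6401 V=10.6401[hold]  S*(0)=-

price = 10.6401
boundary = - - - - 42.6465 53.1387 42.6465
tree:
10.6401
15.4452 4.9211
21.7858 7.9092 1.3517
29.6521 12.4568 2.4800 0.0000
38.5935 19.0855 4.5501 0.0000 0.0000
47.0140 28.1013 8.3481 0.0000 0.0000 0.0000
53.7719 38.5935 15.3164 0.0000 0.0000 0.0000 0.0000
59.1955 47.0140 28.1013 0.0000 0.0000 0.0000 0.0000 0.0000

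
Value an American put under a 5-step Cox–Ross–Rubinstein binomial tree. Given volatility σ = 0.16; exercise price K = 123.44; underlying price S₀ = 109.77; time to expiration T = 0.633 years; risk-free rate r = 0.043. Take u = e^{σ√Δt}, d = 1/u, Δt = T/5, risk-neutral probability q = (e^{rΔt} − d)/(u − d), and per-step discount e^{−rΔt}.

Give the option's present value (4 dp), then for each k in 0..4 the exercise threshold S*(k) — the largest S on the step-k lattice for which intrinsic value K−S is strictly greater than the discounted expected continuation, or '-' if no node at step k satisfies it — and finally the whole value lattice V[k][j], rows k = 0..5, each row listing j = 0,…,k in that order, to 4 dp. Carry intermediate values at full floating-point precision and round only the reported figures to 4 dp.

Δt=0.12660  u=1.05858  d=0.94466  q=0.53369  discount=0.99457
step 5 (expiry): payoffs max(K−S,0) = 40.8623 30.9039 19.7446 7.2396 0.0000 0.0000
step 4: (k=4,j=0): S=87.4152, (K−S)⁺=36.0248, hold=35.3546 ⇒ V=36.0248 exercise | (k=4,j=1): S=97.9570, (K−S)⁺=25.4830, hold=24.8129 ⇒ V=25.4830 exercise | (k=4,j=2): S=109.7700, (K−S)⁺=13.6700, hold=12.9998 ⇒ V=13.6700 exercise | (k=4,j=3): S=123.0076, (K−S)⁺=0.4324, hold=3.3576 ⇒ V=3.3576 continue | (k=4,j=4): S=137.8416, (K−S)⁺=0.0000, hold=0.0000 ⇒ V=0.0000 continue  boundary S*=109.7700
step 3: (k=3,j=0): S=92.5361, (K−S)⁺=30.9039, hold=30.2337 ⇒ V=30.9039 exercise | (k=3,j=1): S=103.6954, (K−S)⁺=19.7446, hold=19.0744 ⇒ V=19.7446 exercise | (k=3,j=2): S=116.2004, (K−S)⁺=7.2396, hold=8.1220 ⇒ V=8.1220 continue | (k=3,j=3): S=130.2135, (K−S)⁺=0.0000, hold=1.5572 ⇒ V=1.5572 continue  boundary S*=103.6954
step 2: (k=2,j=0): S=97.9570, (K−S)⁺=25.4830, hold=24.8129 ⇒ V=25.4830 exercise | (k=2,j=1): S=109.7700, (K−S)⁺=13.6700, hold=13.4683 ⇒ V=13.6700 exercise | (k=2,j=2): S=123.0076, (K−S)⁺=0.4324, hold=4.5934 ⇒ V=4.5934 continue  boundary S*=109.7700
step 1: (k=1,j=0): S=103.6954, (K−S)⁺=19.7446, hold=19.0744 ⇒ V=19.7446 exercise | (k=1,j=1): S=116.2004, (K−S)⁺=7.2396, hold=8.7780 ⇒ V=8.7780 continue  boundary S*=103.6954
step 0: (k=0,j=0): S=109.7700, (K−S)⁺=13.6700, hold=13.8164 ⇒ V=13.8164 continue  boundary S*=-

price = 13.8164
boundary = - 103.6954 109.7700 103.6954 109.7700
tree:
13.8164
19.7446 8.7780
25.4830 13.6700 4.5934
30.9039 19.7446 8.1220 1.5572
36.0248 25.4830 13.6700 3.3576 0.0000
40.8623 30.9039 19.7446 7.2396 0.0000 0.0000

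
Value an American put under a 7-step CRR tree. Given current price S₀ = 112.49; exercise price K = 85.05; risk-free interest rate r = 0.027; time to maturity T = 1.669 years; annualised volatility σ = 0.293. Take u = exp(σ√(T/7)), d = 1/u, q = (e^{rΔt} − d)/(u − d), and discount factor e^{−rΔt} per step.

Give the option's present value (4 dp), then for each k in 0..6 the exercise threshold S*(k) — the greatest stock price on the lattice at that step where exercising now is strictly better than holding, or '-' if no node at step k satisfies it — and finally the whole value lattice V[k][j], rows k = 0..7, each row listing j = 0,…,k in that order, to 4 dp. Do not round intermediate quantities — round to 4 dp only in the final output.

price = 4.2641
boundary = - - - - - 55.0101 63.4712
tree:
4.2641
6.7223 1.7291
10.3333 3.0045 0.4074
15.3947 5.1344 0.7989 0.0000
22.0494 8.5829 1.5667 0.0000 0.0000
30.0399 13.9177 3.0724 0.0000 0.0000 0.0000
37.3731 21.5788 6.0253 0.0000 0.0000 0.0000 0.0000
43.7287 30.0399 11.8163 0.0000 0.0000 0.0000 0.0000 0.0000

Δt=0.23843  u=1.15381  d=0.86669  q=0.48679  discount=0.99358
step 7 (expiry): payoffs max(K−S,0) = 43.7287 30.0399 11.8163 0.0000 0.0000 0.0000 0.0000 0.0000
step 6: (k=6,j=0): S=47.6769, (K−S)⁺=37.3731, hold=36.8273 ⇒ V=37.3731 exercise | (k=6,j=1): S=63.4712, (K−S)⁺=21.5788, hold=21.0330 ⇒ V=21.5788 exercise | (k=6,j=2): S=84.4978, (K−S)⁺=0.5522, hold=6.0253 ⇒ V=6.0253 continue | (k=6,j=3): S=112.4900, (K−S)⁺=0.0000, hold=0.0000 ⇒ V=0.0000 continue | (k=6,j=4): S=149.7554, (K−S)⁺=0.0000, hold=0.0000 ⇒ V=0.0000 continue | (k=6,j=5): S=199.3659, (K−S)⁺=0.0000, hold=0.0000 ⇒ V=0.0000 continue | (k=6,j=6): S=265.4113, (K−S)⁺=0.0000, hold=0.0000 ⇒ V=0.0000 continue  boundary S*=63.4712
step 5: (k=5,j=0): S=55.0101, (K−S)⁺=30.0399, hold=29.4941 ⇒ V=30.0399 exercise | (k=5,j=1): S=73.2337, (K−S)⁺=11.8163, hold=13.9177 ⇒ V=13.9177 continue | (k=5,j=2): S=97.4944, (K−S)⁺=0.0000, hold=3.0724 ⇒ V=3.0724 continue | (k=5,j=3): S=129.7921, (K−S)⁺=0.0000, hold=0.0000 ⇒ V=0.0000 continue | (k=5,j=4): S=172.7892, (K−S)⁺=0.0000, hold=0.0000 ⇒ V=0.0000 continue | (k=5,j=5): S=230.0304, (K−S)⁺=0.0000, hold=0.0000 ⇒ V=0.0000 continue  boundary S*=55.0101
step 4: (k=4,j=0): S=63.4712, (K−S)⁺=21.5788, hold=22.0494 ⇒ V=22.0494 continue | (k=4,j=1): S=84.4978, (K−S)⁺=0.5522, hold=8.5829 ⇒ V=8.5829 continue | (k=4,j=2): S=112.4900, (K−S)⁺=0.0000, hold=1.5667 ⇒ V=1.5667 continue | (k=4,j=3): S=149.7554, (K−S)⁺=0.0000, hold=0.0000 ⇒ V=0.0000 continue | (k=4,j=4): S=199.3659, (K−S)⁺=0.0000, hold=0.0000 ⇒ V=0.0000 continue  boundary S*=-
step 3: (k=3,j=0): S=73.2337, (K−S)⁺=11.8163, hold=15.3947 ⇒ V=15.3947 continue | (k=3,j=1): S=97.4944, (K−S)⁺=0.0000, hold=5.1344 ⇒ V=5.1344 continue | (k=3,j=2): S=129.7921, (K−S)⁺=0.0000, hold=0.7989 ⇒ V=0.7989 continue | (k=3,j=3): S=172.7892, (K−S)⁺=0.0000, hold=0.0000 ⇒ V=0.0000 continue  boundary S*=-
step 2: (k=2,j=0): S=84.4978, (K−S)⁺=0.5522, hold=10.3333 ⇒ V=10.3333 continue | (k=2,j=1): S=112.4900, (K−S)⁺=0.0000, hold=3.0045 ⇒ V=3.0045 continue | (k=2,j=2): S=149.7554, (K−S)⁺=0.0000, hold=0.4074 ⇒ V=0.4074 continue  boundary S*=-
step 1: (k=1,j=0): S=97.4944, (K−S)⁺=0.0000, hold=6.7223 ⇒ V=6.7223 continue | (k=1,j=1): S=129.7921, (K−S)⁺=0.0000, hold=1.7291 ⇒ V=1.7291 continue  boundary S*=-
step 0: (k=0,j=0): S=112.4900, (K−S)⁺=0.0000, hold=4.2641 ⇒ V=4.2641 continue  boundary S*=-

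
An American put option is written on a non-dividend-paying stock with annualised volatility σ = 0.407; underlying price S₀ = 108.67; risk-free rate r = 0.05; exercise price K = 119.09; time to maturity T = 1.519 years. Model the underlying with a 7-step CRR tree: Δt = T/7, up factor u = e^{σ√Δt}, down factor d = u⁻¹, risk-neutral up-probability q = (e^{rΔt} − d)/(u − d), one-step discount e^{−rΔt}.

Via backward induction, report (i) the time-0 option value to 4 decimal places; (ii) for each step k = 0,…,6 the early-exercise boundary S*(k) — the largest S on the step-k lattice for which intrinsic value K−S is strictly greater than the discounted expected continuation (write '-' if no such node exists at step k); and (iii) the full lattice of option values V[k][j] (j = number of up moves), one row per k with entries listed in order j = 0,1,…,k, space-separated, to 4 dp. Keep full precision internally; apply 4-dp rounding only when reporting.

params: Δt=0.21700 u=1.20876 d=0.82730 q=0.48134 e^(-rΔt)=0.98921
t_7 payoffs: 90.2674 76.9774 57.5594 29.1878 0.0000 0.0000 0.0000 0.0000
t_6: node(6,0) S=34.8395 payoff=84.2505 vs cont=82.9653 → 84.2505 [stop]  node(6,1) S=50.9039 payoff=68.1861 vs cont=66.9009 → 68.1861 [stop]  node(6,2) S=74.3756 payoff=44.7144 vs cont=43.4292 → 44.7144 [stop]  node(6,3) S=108.6700 payoff=10.4200 vs cont=14.9752 → 14.9752 [wait]  node(6,4) S=158.7774 payoff=0.0000 vs cont=0.0000 → 0.0000 [wait]  node(6,5) S=231.9893 payoff=0.0000 vs cont=0.0000 → 0.0000 [wait]  node(6,6) S=338.9589 payoff=0.0000 vs cont=0.0000 → 0.0000 [wait]  ⇒ S*(6)=74.3756
t_5: node(5,0) S=42.1126 payoff=76.9774 vs cont=75.6923 → 76.9774 [stop]  node(5,1) S=61.5306 payoff=57.5594 vs cont=56.2743 → 57.5594 [stop]  node(5,2) S=89.9022 payoff=29.1878 vs cont=30.0716 → 30.0716 [wait]  node(5,3) S=131.3558 payoff=0.0000 vs cont=7.6832 → 7.6832 [wait]  node(5,4) S=191.9236 payoff=0.0000 vs cont=0.0000 → 0.0000 [wait]  node(5,5) S=280.4190 payoff=0.0000 vs cont=0.0000 → 0.0000 [wait]  ⇒ S*(5)=61.5306
t_4: node(4,0) S=50.9039 payoff=68.1861 vs cont=66.9009 → 68.1861 [stop]  node(4,1) S=74.3756 payoff=44.7144 vs cont=43.8501 → 44.7144 [stop]  node(4,2) S=108.6700 payoff=10.4200 vs cont=19.0869 → 19.0869 [wait]  node(4,3) S=158.7774 payoff=0.0000 vs cont=3.9420 → 3.9420 [wait]  node(4,4) S=231.9893 payoff=0.0000 vs cont=0.0000 → 0.0000 [wait]  ⇒ S*(4)=74.3756
t_3: node(3,0) S=61.5306 payoff=57.5594 vs cont=56.2743 → 57.5594 [stop]  node(3,1) S=89.9022 payoff=29.1878 vs cont=32.0294 → 32.0294 [wait]  node(3,2) S=131.3558 payoff=0.0000 vs cont=11.6697 → 11.6697 [wait]  node(3,3) S=191.9236 payoff=0.0000 vs cont=2.0225 → 2.0225 [wait]  ⇒ S*(3)=61.5306
t_2: node(2,0) S=74.3756 payoff=44.7144 vs cont=44.7823 → 44.7823 [wait]  node(2,1) S=108.6700 payoff=10.4200 vs cont=21.9896 → 21.9896 [wait]  node(2,2) S=158.7774 payoff=0.0000 vs cont=6.9503 → 6.9503 [wait]  ⇒ S*(2)=-
t_1: node(1,0) S=89.9022 payoff=29.1878 vs cont=33.4463 → 33.4463 [wait]  node(1,1) S=131.3558 payoff=0.0000 vs cont=14.5914 → 14.5914 [wait]  ⇒ S*(1)=-
t_0: node(0,0) S=108.6700 payoff=10.4200 vs cont=24.1077 → 24.1077 [wait]  ⇒ S*(0)=-

price = 24.1077
boundary = - - - 61.5306 74.3756 61.5306 74.3756
tree:
24.1077
33.4463 14.5914
44.7823 21.9896 6.9503
57.5594 32.0294 11.6697 2.0225
68.1861 44.7144 19.0869 3.9420 0.0000
76.9774 57.5594 30.0716 7.6832 0.0000 0.0000
84.2505 68.1861 44.7144 14.9752 0.0000 0.0000 0.0000
90.2674 76.9774 57.5594 29.1878 0.0000 0.0000 0.0000 0.0000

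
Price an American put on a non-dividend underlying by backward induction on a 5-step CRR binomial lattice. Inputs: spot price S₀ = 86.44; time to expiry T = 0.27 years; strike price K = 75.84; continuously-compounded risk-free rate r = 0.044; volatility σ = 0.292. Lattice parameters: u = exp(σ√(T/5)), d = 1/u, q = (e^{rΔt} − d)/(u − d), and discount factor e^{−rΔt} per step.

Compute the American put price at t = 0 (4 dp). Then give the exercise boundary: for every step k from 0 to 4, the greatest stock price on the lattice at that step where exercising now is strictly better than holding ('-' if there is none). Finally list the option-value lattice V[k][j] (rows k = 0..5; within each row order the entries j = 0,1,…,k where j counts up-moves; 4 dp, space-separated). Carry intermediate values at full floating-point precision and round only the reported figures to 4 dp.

Δt=0.05400, u=1.07021, d=0.93440, q=0.50056, disc=e^(-rΔt)=0.99763
k=5 terminal: V=max(K-S,0) → 14.2698 5.3207 0.0000 0.0000 0.0000 0.0000
k=4: j=0 S=65.8930 intr=9.9470 cont=9.7670 V=9.9470[EX]; j=1 S=75.4705 intr=0.3695 cont=2.6511 V=2.6511[hold]; j=2 S=86.4400 intr=0.0000 cont=0.0000 V=0.0000[hold]; j=3 S=99.0040 intr=0.0000 cont=0.0000 V=0.0000[hold]; j=4 S=113.3941 intr=0.0000 cont=0.0000 V=0.0000[hold]  S*(4)=65.8930
k=3: j=0 S=70.5193 intr=5.3207 cont=6.2800 V=6.2800[hold]; j=1 S=80.7692 intr=0.0000 cont=1.3209 V=1.3209[hold]; j=2 S=92.5089 intr=0.0000 cont=0.0000 V=0.0000[hold]; j=3 S=105.9550 intr=0.0000 cont=0.0000 V=0.0000[hold]  S*(3)=-
k=2: j=0 S=75.4705 intr=0.3695 cont=3.7887 V=3.7887[hold]; j=1 S=86.4400 intr=0.0000 cont=0.6582 V=0.6582[hold]; j=2 S=99.0040 intr=0.0000 cont=0.0000 V=0.0000[hold]  S*(2)=-
k=1: j=0 S=80.7692 intr=0.0000 cont=2.2164 V=2.2164[hold]; j=1 S=92.5089 intr=0.0000 cont=0.3279 V=0.3279[hold]  S*(1)=-
k=0: j=0 S=86.4400 intr=0.0000 cont=1.2681 V=1.2681[hold]  S*(0)=-

price = 1.2681
boundary = - - - - 65.8930
tree:
1.2681
2.2164 0.3279
3.7887 0.6582 0.0000
6.2800 1.3209 0.0000 0.0000
9.9470 2.6511 0.0000 0.0000 0.0000
14.2698 5.3207 0.0000 0.0000 0.0000 0.0000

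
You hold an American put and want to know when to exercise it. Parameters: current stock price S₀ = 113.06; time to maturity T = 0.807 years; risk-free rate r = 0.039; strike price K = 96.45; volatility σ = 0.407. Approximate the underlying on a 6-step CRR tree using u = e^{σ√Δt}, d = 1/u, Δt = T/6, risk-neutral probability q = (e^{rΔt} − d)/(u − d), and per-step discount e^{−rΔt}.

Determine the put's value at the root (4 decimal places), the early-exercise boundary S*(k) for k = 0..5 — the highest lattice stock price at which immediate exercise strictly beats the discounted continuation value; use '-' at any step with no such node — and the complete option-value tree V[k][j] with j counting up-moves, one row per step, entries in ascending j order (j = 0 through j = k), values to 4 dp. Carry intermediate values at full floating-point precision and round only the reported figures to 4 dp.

price = 7.7976
boundary = - - - - 62.2315 72.2496
tree:
7.7976
11.8996 3.4446
17.6267 5.8332 0.8979
25.1513 9.6781 1.7367 0.0000
34.2185 15.6159 3.3594 0.0000 0.0000
42.8474 24.2004 6.4983 0.0000 0.0000 0.0000
50.2798 34.2185 12.5697 0.0000 0.0000 0.0000 0.0000

params: Δt=0.13450 u=1.16098 d=0.86134 q=0.48031 e^(-rΔt)=0.99477
t_6 payoffs: 50.2798 34.2185 12.5697 0.0000 0.0000 0.0000 0.0000
t_5: node(5,0) S=53.6026 payoff=42.8474 vs cont=42.3428 → 42.8474 [stop]  node(5,1) S=72.2496 payoff=24.2004 vs cont=23.6958 → 24.2004 [stop]  node(5,2) S=97.3833 payoff=0.0000 vs cont=6.4983 → 6.4983 [wait]  node(5,3) S=131.2604 payoff=0.0000 vs cont=0.0000 → 0.0000 [wait]  node(5,4) S=176.9224 payoff=0.0000 vs cont=0.0000 → 0.0000 [wait]  node(5,5) S=238.4690 payoff=0.0000 vs cont=0.0000 → 0.0000 [wait]  ⇒ S*(5)=72.2496
t_4: node(4,0) S=62.2315 payoff=34.2185 vs cont=33.7139 → 34.2185 [stop]  node(4,1) S=83.8803 payoff=12.5697 vs cont=15.6159 → 15.6159 [wait]  node(4,2) S=113.0600 payoff=0.0000 vs cont=3.3594 → 3.3594 [wait]  node(4,3) S=152.3906 payoff=0.0000 vs cont=0.0000 → 0.0000 [wait]  node(4,4) S=205.4033 payoff=0.0000 vs cont=0.0000 → 0.0000 [wait]  ⇒ S*(4)=62.2315
t_3: node(3,0) S=72.2496 payoff=24.2004 vs cont=25.1513 → 25.1513 [wait]  node(3,1) S=97.3833 payoff=0.0000 vs cont=9.6781 → 9.6781 [wait]  node(3,2) S=131.2604 payoff=0.0000 vs cont=1.7367 → 1.7367 [wait]  node(3,3) S=176.9224 payoff=0.0000 vs cont=0.0000 → 0.0000 [wait]  ⇒ S*(3)=-
t_2: node(2,0) S=83.8803 payoff=12.5697 vs cont=17.6267 → 17.6267 [wait]  node(2,1) S=113.0600 payoff=0.0000 vs cont=5.8332 → 5.8332 [wait]  node(2,2) S=152.3906 payoff=0.0000 vs cont=0.8979 → 0.8979 [wait]  ⇒ S*(2)=-
t_1: node(1,0) S=97.3833 payoff=0.0000 vs cont=11.8996 → 11.8996 [wait]  node(1,1) S=131.2604 payoff=0.0000 vs cont=3.4446 → 3.4446 [wait]  ⇒ S*(1)=-
t_0: node(0,0) S=113.0600 payoff=0.0000 vs cont=7.7976 → 7.7976 [wait]  ⇒ S*(0)=-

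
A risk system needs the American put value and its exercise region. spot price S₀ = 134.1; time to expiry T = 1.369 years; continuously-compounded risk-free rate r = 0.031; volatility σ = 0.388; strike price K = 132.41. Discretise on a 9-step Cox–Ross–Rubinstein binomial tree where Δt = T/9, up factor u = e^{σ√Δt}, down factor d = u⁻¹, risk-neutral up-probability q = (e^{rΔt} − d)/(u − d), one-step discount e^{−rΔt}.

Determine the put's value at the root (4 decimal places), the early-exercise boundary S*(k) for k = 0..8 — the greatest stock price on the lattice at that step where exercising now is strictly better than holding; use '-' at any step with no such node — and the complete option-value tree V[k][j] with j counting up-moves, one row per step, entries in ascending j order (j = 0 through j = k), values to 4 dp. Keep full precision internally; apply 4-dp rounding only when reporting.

Δt=0.15211  u=1.16338  d=0.85957  q=0.47780  discount=0.99530
step 9 (expiry): payoffs max(K−S,0) = 98.0581 85.9168 69.4841 47.2434 17.1420 0.0000 0.0000 0.0000 0.0000 0.0000
step 8: (k=8,j=0): S=39.9641, (K−S)⁺=92.4459, hold=91.8230 ⇒ V=92.4459 exercise | (k=8,j=1): S=54.0891, (K−S)⁺=78.3209, hold=77.6980 ⇒ V=78.3209 exercise | (k=8,j=2): S=73.2065, (K−S)⁺=59.2035, hold=58.5806 ⇒ V=59.2035 exercise | (k=8,j=3): S=99.0807, (K−S)⁺=33.3293, hold=32.7064 ⇒ V=33.3293 exercise | (k=8,j=4): S=134.1000, (K−S)⁺=0.0000, hold=8.9094 ⇒ V=8.9094 continue | (k=8,j=5): S=181.4966, (K−S)⁺=0.0000, hold=0.0000 ⇒ V=0.0000 continue | (k=8,j=6): S=245.6451, (K−S)⁺=0.0000, hold=0.0000 ⇒ V=0.0000 continue | (k=8,j=7): S=332.4664, (K−S)⁺=0.0000, hold=0.0000 ⇒ V=0.0000 continue | (k=8,j=8): S=449.9741, (K−S)⁺=0.0000, hold=0.0000 ⇒ V=0.0000 continue  boundary S*=99.0807
step 7: (k=7,j=0): S=46.4932, (K−S)⁺=85.9168, hold=85.2938 ⇒ V=85.9168 exercise | (k=7,j=1): S=62.9259, (K−S)⁺=69.4841, hold=68.8612 ⇒ V=69.4841 exercise | (k=7,j=2): S=85.1666, (K−S)⁺=47.2434, hold=46.6205 ⇒ V=47.2434 exercise | (k=7,j=3): S=115.2680, (K−S)⁺=17.1420, hold=21.5596 ⇒ V=21.5596 continue | (k=7,j=4): S=156.0086, (K−S)⁺=0.0000, hold=4.6306 ⇒ V=4.6306 continue | (k=7,j=5): S=211.1486, (K−S)⁺=0.0000, hold=0.0000 ⇒ V=0.0000 continue | (k=7,j=6): S=285.7775, (K−S)⁺=0.0000, hold=0.0000 ⇒ V=0.0000 continue | (k=7,j=7): S=386.7833, (K−S)⁺=0.0000, hold=0.0000 ⇒ V=0.0000 continue  boundary S*=85.1666
step 6: (k=6,j=0): S=54.0891, (K−S)⁺=78.3209, hold=77.6980 ⇒ V=78.3209 exercise | (k=6,j=1): S=73.2065, (K−S)⁺=59.2035, hold=58.5806 ⇒ V=59.2035 exercise | (k=6,j=2): S=99.0807, (K−S)⁺=33.3293, hold=34.8072 ⇒ V=34.8072 continue | (k=6,j=3): S=134.1000, (K−S)⁺=0.0000, hold=13.4076 ⇒ V=13.4076 continue | (k=6,j=4): S=181.4966, (K−S)⁺=0.0000, hold=2.4068 ⇒ V=2.4068 continue | (k=6,j=5): S=245.6451, (K−S)⁺=0.0000, hold=0.0000 ⇒ V=0.0000 continue | (k=6,j=6): S=332.4664, (K−S)⁺=0.0000, hold=0.0000 ⇒ V=0.0000 continue  boundary S*=73.2065
step 5: (k=5,j=0): S=62.9259, (K−S)⁺=69.4841, hold=68.8612 ⇒ V=69.4841 exercise | (k=5,j=1): S=85.1666, (K−S)⁺=47.2434, hold=47.3233 ⇒ V=47.3233 continue | (k=5,j=2): S=115.2680, (K−S)⁺=17.1420, hold=24.4669 ⇒ V=24.4669 continue | (k=5,j=3): S=156.0086, (K−S)⁺=0.0000, hold=8.1131 ⇒ V=8.1131 continue | (k=5,j=4): S=211.1486, (K−S)⁺=0.0000, hold=1.2509 ⇒ V=1.2509 continue | (k=5,j=5): S=285.7775, (K−S)⁺=0.0000, hold=0.0000 ⇒ V=0.0000 continue  boundary S*=62.9259
step 4: (k=4,j=0): S=73.2065, (K−S)⁺=59.2035, hold=58.6186 ⇒ V=59.2035 exercise | (k=4,j=1): S=99.0807, (K−S)⁺=33.3293, hold=36.2313 ⇒ V=36.2313 continue | (k=4,j=2): S=134.1000, (K−S)⁺=0.0000, hold=16.5747 ⇒ V=16.5747 continue | (k=4,j=3): S=181.4966, (K−S)⁺=0.0000, hold=4.8116 ⇒ V=4.8116 continue | (k=4,j=4): S=245.6451, (K−S)⁺=0.0000, hold=0.6501 ⇒ V=0.6501 continue  boundary S*=73.2065
step 3: (k=3,j=0): S=85.1666, (K−S)⁺=47.2434, hold=48.0006 ⇒ V=48.0006 continue | (k=3,j=1): S=115.2680, (K−S)⁺=17.1420, hold=26.7132 ⇒ V=26.7132 continue | (k=3,j=2): S=156.0086, (K−S)⁺=0.0000, hold=10.9028 ⇒ V=10.9028 continue | (k=3,j=3): S=211.1486, (K−S)⁺=0.0000, hold=2.8100 ⇒ V=2.8100 continue  boundary S*=-
step 2: (k=2,j=0): S=99.0807, (K−S)⁺=33.3293, hold=37.6515 ⇒ V=37.6515 continue | (k=2,j=1): S=134.1000, (K−S)⁺=0.0000, hold=19.0688 ⇒ V=19.0688 continue | (k=2,j=2): S=181.4966, (K−S)⁺=0.0000, hold=7.0029 ⇒ V=7.0029 continue  boundary S*=-
step 1: (k=1,j=0): S=115.2680, (K−S)⁺=17.1420, hold=28.6374 ⇒ V=28.6374 continue | (k=1,j=1): S=156.0086, (K−S)⁺=0.0000, hold=13.2412 ⇒ V=13.2412 continue  boundary S*=-
step 0: (k=0,j=0): S=134.1000, (K−S)⁺=0.0000, hold=21.1810 ⇒ V=21.1810 continue  boundary S*=-

price = 21.1810
boundary = - - - - 73.2065 62.9259 73.2065 85.1666 99.0807
tree:
21.1810
28.6374 13.2412
37.6515 19.0688 7.0029
48.0006 26.7132 10.9028 2.8100
59.2035 36.2313 16.5747 4.8116 0.6501
69.4841 47.3233 24.4669 8.1131 1.2509 0.0000
78.3209 59.2035 34.8072 13.4076 2.4068 0.0000 0.0000
85.9168 69.4841 47.2434 21.5596 4.6306 0.0000 0.0000 0.0000
92.4459 78.3209 59.2035 33.3293 8.9094 0.0000 0.0000 0.0000 0.0000
98.0581 85.9168 69.4841 47.2434 17.1420 0.0000 0.0000 0.0000 0.0000 0.0000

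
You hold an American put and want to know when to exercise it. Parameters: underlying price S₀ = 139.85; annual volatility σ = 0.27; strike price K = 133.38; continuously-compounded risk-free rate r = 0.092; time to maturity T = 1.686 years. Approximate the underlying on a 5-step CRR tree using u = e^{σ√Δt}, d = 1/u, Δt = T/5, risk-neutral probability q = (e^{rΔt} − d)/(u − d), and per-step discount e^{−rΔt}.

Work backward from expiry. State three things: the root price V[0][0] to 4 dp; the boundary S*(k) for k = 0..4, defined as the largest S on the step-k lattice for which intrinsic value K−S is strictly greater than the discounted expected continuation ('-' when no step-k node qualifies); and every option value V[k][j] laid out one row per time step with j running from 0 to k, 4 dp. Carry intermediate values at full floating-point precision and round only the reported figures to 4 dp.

price = 9.8381
boundary = - - 102.2068 87.3753 102.2068
tree:
9.8381
17.8209 4.1428
31.1732 8.3714 1.0660
46.0047 16.4682 2.5044 0.0000
58.6840 31.1732 5.8840 0.0000 0.0000
69.5234 46.0047 13.8241 0.0000 0.0000 0.0000

Δt=0.33720  u=1.16975  d=0.85489  q=0.56096  discount=0.96945
step 5 (expiry): payoffs max(K−S,0) = 69.5234 46.0047 13.8241 0.0000 0.0000 0.0000
step 4: (k=4,j=0): S=74.6960, (K−S)⁺=58.6840, hold=54.6098 ⇒ V=58.6840 exercise | (k=4,j=1): S=102.2068, (K−S)⁺=31.1732, hold=27.0990 ⇒ V=31.1732 exercise | (k=4,j=2): S=139.8500, (K−S)⁺=0.0000, hold=5.8840 ⇒ V=5.8840 continue | (k=4,j=3): S=191.3573, (K−S)⁺=0.0000, hold=0.0000 ⇒ V=0.0000 continue | (k=4,j=4): S=261.8351, (K−S)⁺=0.0000, hold=0.0000 ⇒ V=0.0000 continue  boundary S*=102.2068
step 3: (k=3,j=0): S=87.3753, (K−S)⁺=46.0047, hold=41.9305 ⇒ V=46.0047 exercise | (k=3,j=1): S=119.5559, (K−S)⁺=13.8241, hold=16.4682 ⇒ V=16.4682 continue | (k=3,j=2): S=163.5889, (K−S)⁺=0.0000, hold=2.5044 ⇒ V=2.5044 continue | (k=3,j=3): S=223.8394, (K−S)⁺=0.0000, hold=0.0000 ⇒ V=0.0000 continue  boundary S*=87.3753
step 2: (k=2,j=0): S=102.2068, (K−S)⁺=31.1732, hold=28.5369 ⇒ V=31.1732 exercise | (k=2,j=1): S=139.8500, (K−S)⁺=0.0000, hold=8.3714 ⇒ V=8.3714 continue | (k=2,j=2): S=191.3573, (K−S)⁺=0.0000, hold=1.0660 ⇒ V=1.0660 continue  boundary S*=102.2068
step 1: (k=1,j=0): S=119.5559, (K−S)⁺=13.8241, hold=17.8209 ⇒ V=17.8209 continue | (k=1,j=1): S=163.5889, (K−S)⁺=0.0000, hold=4.1428 ⇒ V=4.1428 continue  boundary S*=-
step 0: (k=0,j=0): S=139.8500, (K−S)⁺=0.0000, hold=9.8381 ⇒ V=9.8381 continue  boundary S*=-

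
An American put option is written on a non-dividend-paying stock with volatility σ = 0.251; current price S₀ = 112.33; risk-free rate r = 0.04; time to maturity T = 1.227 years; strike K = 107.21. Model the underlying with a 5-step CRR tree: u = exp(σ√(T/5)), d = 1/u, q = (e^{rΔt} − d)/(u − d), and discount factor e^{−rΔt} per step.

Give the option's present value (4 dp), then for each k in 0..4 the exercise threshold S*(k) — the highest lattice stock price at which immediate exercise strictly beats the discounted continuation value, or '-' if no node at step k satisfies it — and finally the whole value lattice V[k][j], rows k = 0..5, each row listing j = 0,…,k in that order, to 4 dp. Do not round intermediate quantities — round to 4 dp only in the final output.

Δt=0.24540, u=1.13240, d=0.88308, q=0.50852, disc=e^(-rΔt)=0.99023
k=5 terminal: V=max(K-S,0) → 46.8854 29.8538 8.0137 0.0000 0.0000 0.0000
k=4: j=0 S=68.3117 intr=38.8983 cont=37.8511 V=38.8983[EX]; j=1 S=87.5982 intr=19.6118 cont=18.5645 V=19.6118[EX]; j=2 S=112.3300 intr=0.0000 cont=3.9001 V=3.9001[hold]; j=3 S=144.0443 intr=0.0000 cont=0.0000 V=0.0000[hold]; j=4 S=184.7126 intr=0.0000 cont=0.0000 V=0.0000[hold]  S*(4)=87.5982
k=3: j=0 S=77.3562 intr=29.8538 cont=28.8066 V=29.8538[EX]; j=1 S=99.1963 intr=8.0137 cont=11.5085 V=11.5085[hold]; j=2 S=127.2026 intr=0.0000 cont=1.8981 V=1.8981[hold]; j=3 S=163.1159 intr=0.0000 cont=0.0000 V=0.0000[hold]  S*(3)=77.3562
k=2: j=0 S=87.5982 intr=19.6118 cont=20.3244 V=20.3244[hold]; j=1 S=112.3300 intr=0.0000 cont=6.5568 V=6.5568[hold]; j=2 S=144.0443 intr=0.0000 cont=0.9238 V=0.9238[hold]  S*(2)=-
k=1: j=0 S=99.1963 intr=8.0137 cont=13.1931 V=13.1931[hold]; j=1 S=127.2026 intr=0.0000 cont=3.6562 V=3.6562[hold]  S*(1)=-
k=0: j=0 S=112.3300 intr=0.0000 cont=8.2619 V=8.2619[hold]  S*(0)=-

price = 8.2619
boundary = - - - 77.3562 87.5982
tree:
8.2619
13.1931 3.6562
20.3244 6.5568 0.9238
29.8538 11.5085 1.8981 0.0000
38.8983 19.6118 3.9001 0.0000 0.0000
46.8854 29.8538 8.0137 0.0000 0.0000 0.0000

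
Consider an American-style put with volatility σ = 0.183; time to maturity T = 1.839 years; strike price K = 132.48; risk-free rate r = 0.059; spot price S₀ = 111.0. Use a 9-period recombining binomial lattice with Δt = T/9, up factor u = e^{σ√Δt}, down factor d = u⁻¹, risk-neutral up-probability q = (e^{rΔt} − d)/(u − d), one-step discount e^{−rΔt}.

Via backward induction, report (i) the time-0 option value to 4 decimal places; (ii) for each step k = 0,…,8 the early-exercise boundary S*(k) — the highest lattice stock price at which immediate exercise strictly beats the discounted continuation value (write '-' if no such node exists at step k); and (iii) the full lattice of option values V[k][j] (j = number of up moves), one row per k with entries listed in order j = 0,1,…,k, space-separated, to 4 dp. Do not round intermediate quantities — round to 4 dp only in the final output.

Δt=0.20433  u=1.08624  d=0.92061  q=0.55256  discount=0.98802
step 9 (expiry): payoffs max(K−S,0) = 79.7580 70.2724 59.0803 45.8744 30.2926 11.9074 0.0000 0.0000 0.0000 0.0000
step 8: (k=8,j=0): S=57.2687, (K−S)⁺=75.2113, hold=73.6237 ⇒ V=75.2113 exercise | (k=8,j=1): S=67.5723, (K−S)⁺=64.9077, hold=63.3201 ⇒ V=64.9077 exercise | (k=8,j=2): S=79.7297, (K−S)⁺=52.7503, hold=51.1627 ⇒ V=52.7503 exercise | (k=8,j=3): S=94.0744, (K−S)⁺=38.4056, hold=36.8180 ⇒ V=38.4056 exercise | (k=8,j=4): S=111.0000, (K−S)⁺=21.4800, hold=19.8925 ⇒ V=21.4800 exercise | (k=8,j=5): S=130.9708, (K−S)⁺=1.5092, hold=5.2640 ⇒ V=5.2640 continue | (k=8,j=6): S=154.5346, (K−S)⁺=0.0000, hold=0.0000 ⇒ V=0.0000 continue | (k=8,j=7): S=182.3379, (K−S)⁺=0.0000, hold=0.0000 ⇒ V=0.0000 continue | (k=8,j=8): S=215.1436, (K−S)⁺=0.0000, hold=0.0000 ⇒ V=0.0000 continue  boundary S*=111.0000
step 7: (k=7,j=0): S=62.2076, (K−S)⁺=70.2724, hold=68.6849 ⇒ V=70.2724 exercise | (k=7,j=1): S=73.3997, (K−S)⁺=59.0803, hold=57.4927 ⇒ V=59.0803 exercise | (k=7,j=2): S=86.6056, (K−S)⁺=45.8744, hold=44.2869 ⇒ V=45.8744 exercise | (k=7,j=3): S=102.1874, (K−S)⁺=30.2926, hold=28.7051 ⇒ V=30.2926 exercise | (k=7,j=4): S=120.5726, (K−S)⁺=11.9074, hold=12.3697 ⇒ V=12.3697 continue | (k=7,j=5): S=142.2656, (K−S)⁺=0.0000, hold=2.3271 ⇒ V=2.3271 continue | (k=7,j=6): S=167.8616, (K−S)⁺=0.0000, hold=0.0000 ⇒ V=0.0000 continue | (k=7,j=7): S=198.0627, (K−S)⁺=0.0000, hold=0.0000 ⇒ V=0.0000 continue  boundary S*=102.1874
step 6: (k=6,j=0): S=67.5723, (K−S)⁺=64.9077, hold=63.3201 ⇒ V=64.9077 exercise | (k=6,j=1): S=79.7297, (K−S)⁺=52.7503, hold=51.1627 ⇒ V=52.7503 exercise | (k=6,j=2): S=94.0744, (K−S)⁺=38.4056, hold=36.8180 ⇒ V=38.4056 exercise | (k=6,j=3): S=111.0000, (K−S)⁺=21.4800, hold=20.1449 ⇒ V=21.4800 exercise | (k=6,j=4): S=130.9708, (K−S)⁺=1.5092, hold=6.7389 ⇒ V=6.7389 continue | (k=6,j=5): S=154.5346, (K−S)⁺=0.0000, hold=1.0288 ⇒ V=1.0288 continue | (k=6,j=6): S=182.3379, (K−S)⁺=0.0000, hold=0.0000 ⇒ V=0.0000 continue  boundary S*=111.0000
step 5: (k=5,j=0): S=73.3997, (K−S)⁺=59.0803, hold=57.4927 ⇒ V=59.0803 exercise | (k=5,j=1): S=86.6056, (K−S)⁺=45.8744, hold=44.2869 ⇒ V=45.8744 exercise | (k=5,j=2): S=102.1874, (K−S)⁺=30.2926, hold=28.7051 ⇒ V=30.2926 exercise | (k=5,j=3): S=120.5726, (K−S)⁺=11.9074, hold=13.1749 ⇒ V=13.1749 continue | (k=5,j=4): S=142.2656, (K−S)⁺=0.0000, hold=3.5408 ⇒ V=3.5408 continue | (k=5,j=5): S=167.8616, (K−S)⁺=0.0000, hold=0.4548 ⇒ V=0.4548 continue  boundary S*=102.1874
step 4: (k=4,j=0): S=79.7297, (K−S)⁺=52.7503, hold=51.1627 ⇒ V=52.7503 exercise | (k=4,j=1): S=94.0744, (K−S)⁺=38.4056, hold=36.8180 ⇒ V=38.4056 exercise | (k=4,j=2): S=111.0000, (K−S)⁺=21.4800, hold=20.5844 ⇒ V=21.4800 exercise | (k=4,j=3): S=130.9708, (K−S)⁺=1.5092, hold=7.7574 ⇒ V=7.7574 continue | (k=4,j=4): S=154.5346, (K−S)⁺=0.0000, hold=1.8136 ⇒ V=1.8136 continue  boundary S*=111.0000
step 3: (k=3,j=0): S=86.6056, (K−S)⁺=45.8744, hold=44.2869 ⇒ V=45.8744 exercise | (k=3,j=1): S=102.1874, (K−S)⁺=30.2926, hold=28.7051 ⇒ V=30.2926 exercise | (k=3,j=2): S=120.5726, (K−S)⁺=11.9074, hold=13.7309 ⇒ V=13.7309 continue | (k=3,j=3): S=142.2656, (K−S)⁺=0.0000, hold=4.4195 ⇒ V=4.4195 continue  boundary S*=102.1874
step 2: (k=2,j=0): S=94.0744, (K−S)⁺=38.4056, hold=36.8180 ⇒ V=38.4056 exercise | (k=2,j=1): S=111.0000, (K−S)⁺=21.4800, hold=20.8880 ⇒ V=21.4800 exercise | (k=2,j=2): S=130.9708, (K−S)⁺=1.5092, hold=8.4830 ⇒ V=8.4830 continue  boundary S*=111.0000
step 1: (k=1,j=0): S=102.1874, (K−S)⁺=30.2926, hold=28.7051 ⇒ V=30.2926 exercise | (k=1,j=1): S=120.5726, (K−S)⁺=11.9074, hold=14.1270 ⇒ V=14.1270 continue  boundary S*=102.1874
step 0: (k=0,j=0): S=111.0000, (K−S)⁺=21.4800, hold=21.1042 ⇒ V=21.4800 exercise  boundary S*=111.0000

price = 21.4800
boundary = 111.0000 102.1874 111.0000 102.1874 111.0000 102.1874 111.0000 102.1874 111.0000
tree:
21.4800
30.2926 14.1270
38.4056 21.4800 8.4830
45.8744 30.2926 13.7309 4.4195
52.7503 38.4056 21.4800 7.7574 1.8136
59.0803 45.8744 30.2926 13.1749 3.5408 0.4548
64.9077 52.7503 38.4056 21.4800 6.7389 1.0288 0.0000
70.2724 59.0803 45.8744 30.2926 12.3697 2.3271 0.0000 0.0000
75.2113 64.9077 52.7503 38.4056 21.4800 5.2640 0.0000 0.0000 0.0000
79.7580 70.2724 59.0803 45.8744 30.2926 11.9074 0.0000 0.0000 0.0000 0.0000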